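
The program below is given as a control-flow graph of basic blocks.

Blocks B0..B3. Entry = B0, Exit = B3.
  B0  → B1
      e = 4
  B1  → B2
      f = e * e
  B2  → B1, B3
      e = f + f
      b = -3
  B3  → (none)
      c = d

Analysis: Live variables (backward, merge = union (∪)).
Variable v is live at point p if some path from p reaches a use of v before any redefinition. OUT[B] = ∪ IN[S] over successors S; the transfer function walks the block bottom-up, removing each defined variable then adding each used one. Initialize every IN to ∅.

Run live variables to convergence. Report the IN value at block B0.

Answer: {d}

Trace:
Per-block solution:
  B0: | IN={d} | OUT={d, e}
  B1: | IN={d, e} | OUT={d, f}
  B2: | IN={d, f} | OUT={d, e}
  B3: | IN={d} | OUT={}

Merge at B0: OUT[B0] = IN[B1] = {d, e}
Applying B0's transfer function to that OUT value gives IN[B0] (row B0 above).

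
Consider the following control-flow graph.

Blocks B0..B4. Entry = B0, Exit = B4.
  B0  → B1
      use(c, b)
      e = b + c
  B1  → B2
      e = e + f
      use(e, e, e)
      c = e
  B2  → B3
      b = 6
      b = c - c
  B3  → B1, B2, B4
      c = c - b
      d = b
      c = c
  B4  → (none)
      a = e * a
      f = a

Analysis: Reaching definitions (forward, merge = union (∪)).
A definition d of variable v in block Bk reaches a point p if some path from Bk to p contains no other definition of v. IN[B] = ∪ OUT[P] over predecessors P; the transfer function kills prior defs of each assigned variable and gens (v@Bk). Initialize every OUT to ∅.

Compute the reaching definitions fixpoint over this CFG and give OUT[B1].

Fixpoint table:
  B0:   IN={}   OUT={e@B0}
  B1:   IN={b@B2, c@B3, d@B3, e@B0, e@B1}   OUT={b@B2, c@B1, d@B3, e@B1}
  B2:   IN={b@B2, c@B1, c@B3, d@B3, e@B1}   OUT={b@B2, c@B1, c@B3, d@B3, e@B1}
  B3:   IN={b@B2, c@B1, c@B3, d@B3, e@B1}   OUT={b@B2, c@B3, d@B3, e@B1}
  B4:   IN={b@B2, c@B3, d@B3, e@B1}   OUT={a@B4, b@B2, c@B3, d@B3, e@B1, f@B4}

Merge at B1: IN[B1] = OUT[B0] ⊔ OUT[B3] = {b@B2, c@B3, d@B3, e@B0, e@B1}
Applying B1's transfer function to that IN value gives OUT[B1] (row B1 above).

Answer: {b@B2, c@B1, d@B3, e@B1}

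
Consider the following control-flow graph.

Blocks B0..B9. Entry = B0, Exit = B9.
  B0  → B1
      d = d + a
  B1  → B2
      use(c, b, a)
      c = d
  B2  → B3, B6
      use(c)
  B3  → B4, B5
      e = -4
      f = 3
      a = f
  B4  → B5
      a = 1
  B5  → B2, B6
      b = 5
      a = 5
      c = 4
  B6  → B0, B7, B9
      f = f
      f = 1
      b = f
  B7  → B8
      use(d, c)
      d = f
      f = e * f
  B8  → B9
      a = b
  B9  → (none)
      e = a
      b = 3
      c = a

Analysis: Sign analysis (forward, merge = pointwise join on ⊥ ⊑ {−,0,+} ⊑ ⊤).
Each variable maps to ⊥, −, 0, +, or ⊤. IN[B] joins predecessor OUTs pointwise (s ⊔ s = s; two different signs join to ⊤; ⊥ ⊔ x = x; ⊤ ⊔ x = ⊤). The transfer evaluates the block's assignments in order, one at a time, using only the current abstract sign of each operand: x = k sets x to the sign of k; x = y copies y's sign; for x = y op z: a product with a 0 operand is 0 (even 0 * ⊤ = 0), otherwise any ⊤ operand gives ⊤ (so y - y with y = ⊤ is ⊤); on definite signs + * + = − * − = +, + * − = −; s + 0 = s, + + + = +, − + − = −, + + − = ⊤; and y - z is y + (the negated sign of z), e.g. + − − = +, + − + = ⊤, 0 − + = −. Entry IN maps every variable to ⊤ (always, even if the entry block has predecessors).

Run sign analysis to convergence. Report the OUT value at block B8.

Answer: {a: +, b: +, c: ⊤, d: +, e: ⊤, f: ⊤}

Trace:
Converged values:
  B0:  IN=(all ⊤)  OUT=(all ⊤)
  B1:  IN=(all ⊤)  OUT=(all ⊤)
  B2:  IN=(all ⊤)  OUT=(all ⊤)
  B3:  IN=(all ⊤)  OUT={a:+, e:-, f:+; rest ⊤}
  B4:  IN={a:+, e:-, f:+; rest ⊤}  OUT={a:+, e:-, f:+; rest ⊤}
  B5:  IN={a:+, e:-, f:+; rest ⊤}  OUT={a:+, b:+, c:+, e:-, f:+; rest ⊤}
  B6:  IN=(all ⊤)  OUT={b:+, f:+; rest ⊤}
  B7:  IN={b:+, f:+; rest ⊤}  OUT={b:+, d:+; rest ⊤}
  B8:  IN={b:+, d:+; rest ⊤}  OUT={a:+, b:+, d:+; rest ⊤}
  B9:  IN={b:+; rest ⊤}  OUT={b:+; rest ⊤}

Merge at B8: IN[B8] = OUT[B7] = {a: ⊤, b: +, c: ⊤, d: +, e: ⊤, f: ⊤}
Applying B8's transfer function to that IN value gives OUT[B8] (row B8 above).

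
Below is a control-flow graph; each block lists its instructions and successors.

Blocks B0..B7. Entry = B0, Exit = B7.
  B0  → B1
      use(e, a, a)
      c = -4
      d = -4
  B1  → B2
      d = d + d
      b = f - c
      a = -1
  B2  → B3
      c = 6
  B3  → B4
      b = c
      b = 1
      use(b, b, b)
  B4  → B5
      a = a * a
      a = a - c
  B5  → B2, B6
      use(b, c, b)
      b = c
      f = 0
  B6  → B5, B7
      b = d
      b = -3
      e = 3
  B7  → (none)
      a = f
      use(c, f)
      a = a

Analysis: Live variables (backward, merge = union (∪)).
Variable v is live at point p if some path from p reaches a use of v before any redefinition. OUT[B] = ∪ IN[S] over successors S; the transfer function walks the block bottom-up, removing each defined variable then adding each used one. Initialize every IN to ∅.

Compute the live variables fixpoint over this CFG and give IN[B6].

Per-block solution:
  B0: | IN={a, e, f} | OUT={c, d, f}
  B1: | IN={c, d, f} | OUT={a, d}
  B2: | IN={a, d} | OUT={a, c, d}
  B3: | IN={a, c, d} | OUT={a, b, c, d}
  B4: | IN={a, b, c, d} | OUT={a, b, c, d}
  B5: | IN={a, b, c, d} | OUT={a, c, d, f}
  B6: | IN={a, c, d, f} | OUT={a, b, c, d, f}
  B7: | IN={c, f} | OUT={}

Merge at B6: OUT[B6] = IN[B5] ⊔ IN[B7] = {a, b, c, d, f}
Applying B6's transfer function to that OUT value gives IN[B6] (row B6 above).

Answer: {a, c, d, f}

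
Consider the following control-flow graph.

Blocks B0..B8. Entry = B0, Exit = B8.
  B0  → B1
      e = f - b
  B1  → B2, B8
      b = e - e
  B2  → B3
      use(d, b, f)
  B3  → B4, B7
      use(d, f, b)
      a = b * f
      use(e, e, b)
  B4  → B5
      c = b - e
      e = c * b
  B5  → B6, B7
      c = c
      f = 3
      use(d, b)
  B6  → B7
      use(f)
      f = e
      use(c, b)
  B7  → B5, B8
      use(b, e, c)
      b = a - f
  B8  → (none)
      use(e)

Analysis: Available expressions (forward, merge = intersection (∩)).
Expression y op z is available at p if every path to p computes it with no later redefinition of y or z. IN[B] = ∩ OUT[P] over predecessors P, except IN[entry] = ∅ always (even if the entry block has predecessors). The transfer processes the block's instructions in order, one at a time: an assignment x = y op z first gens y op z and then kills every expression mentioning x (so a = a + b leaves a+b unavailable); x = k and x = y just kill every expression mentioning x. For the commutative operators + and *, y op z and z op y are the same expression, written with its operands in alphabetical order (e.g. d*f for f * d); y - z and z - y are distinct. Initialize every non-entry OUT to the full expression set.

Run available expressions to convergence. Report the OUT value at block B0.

Fixpoint table:
  B0:  IN={}  OUT={f-b}
  B1:  IN={f-b}  OUT={e-e}
  B2:  IN={e-e}  OUT={e-e}
  B3:  IN={e-e}  OUT={b*f, e-e}
  B4:  IN={b*f, e-e}  OUT={b*c, b*f}
  B5:  IN={}  OUT={}
  B6:  IN={}  OUT={}
  B7:  IN={}  OUT={a-f}
  B8:  IN={}  OUT={}

B0 is the boundary node: IN[B0] = {}
Applying B0's transfer function to that IN value gives OUT[B0] (row B0 above).

Answer: {f-b}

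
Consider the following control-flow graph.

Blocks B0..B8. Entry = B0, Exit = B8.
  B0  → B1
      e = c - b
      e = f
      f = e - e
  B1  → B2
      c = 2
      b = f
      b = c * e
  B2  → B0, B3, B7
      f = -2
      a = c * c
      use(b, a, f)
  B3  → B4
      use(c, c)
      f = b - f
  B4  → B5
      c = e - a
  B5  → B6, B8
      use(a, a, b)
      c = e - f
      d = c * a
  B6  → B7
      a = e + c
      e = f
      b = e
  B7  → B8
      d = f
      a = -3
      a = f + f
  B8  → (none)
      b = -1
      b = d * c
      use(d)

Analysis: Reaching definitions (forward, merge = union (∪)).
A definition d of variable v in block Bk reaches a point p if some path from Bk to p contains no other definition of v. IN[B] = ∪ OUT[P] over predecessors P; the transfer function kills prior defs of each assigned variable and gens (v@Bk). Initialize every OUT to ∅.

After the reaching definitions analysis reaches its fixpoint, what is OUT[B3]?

Answer: {a@B2, b@B1, c@B1, e@B0, f@B3}

Derivation:
Per-block solution:
  B0: | IN={a@B2, b@B1, c@B1, e@B0, f@B2} | OUT={a@B2, b@B1, c@B1, e@B0, f@B0}
  B1: | IN={a@B2, b@B1, c@B1, e@B0, f@B0} | OUT={a@B2, b@B1, c@B1, e@B0, f@B0}
  B2: | IN={a@B2, b@B1, c@B1, e@B0, f@B0} | OUT={a@B2, b@B1, c@B1, e@B0, f@B2}
  B3: | IN={a@B2, b@B1, c@B1, e@B0, f@B2} | OUT={a@B2, b@B1, c@B1, e@B0, f@B3}
  B4: | IN={a@B2, b@B1, c@B1, e@B0, f@B3} | OUT={a@B2, b@B1, c@B4, e@B0, f@B3}
  B5: | IN={a@B2, b@B1, c@B4, e@B0, f@B3} | OUT={a@B2, b@B1, c@B5, d@B5, e@B0, f@B3}
  B6: | IN={a@B2, b@B1, c@B5, d@B5, e@B0, f@B3} | OUT={a@B6, b@B6, c@B5, d@B5, e@B6, f@B3}
  B7: | IN={a@B2, a@B6, b@B1, b@B6, c@B1, c@B5, d@B5, e@B0, e@B6, f@B2, f@B3} | OUT={a@B7, b@B1, b@B6, c@B1, c@B5, d@B7, e@B0, e@B6, f@B2, f@B3}
  B8: | IN={a@B2, a@B7, b@B1, b@B6, c@B1, c@B5, d@B5, d@B7, e@B0, e@B6, f@B2, f@B3} | OUT={a@B2, a@B7, b@B8, c@B1, c@B5, d@B5, d@B7, e@B0, e@B6, f@B2, f@B3}

Merge at B3: IN[B3] = OUT[B2] = {a@B2, b@B1, c@B1, e@B0, f@B2}
Applying B3's transfer function to that IN value gives OUT[B3] (row B3 above).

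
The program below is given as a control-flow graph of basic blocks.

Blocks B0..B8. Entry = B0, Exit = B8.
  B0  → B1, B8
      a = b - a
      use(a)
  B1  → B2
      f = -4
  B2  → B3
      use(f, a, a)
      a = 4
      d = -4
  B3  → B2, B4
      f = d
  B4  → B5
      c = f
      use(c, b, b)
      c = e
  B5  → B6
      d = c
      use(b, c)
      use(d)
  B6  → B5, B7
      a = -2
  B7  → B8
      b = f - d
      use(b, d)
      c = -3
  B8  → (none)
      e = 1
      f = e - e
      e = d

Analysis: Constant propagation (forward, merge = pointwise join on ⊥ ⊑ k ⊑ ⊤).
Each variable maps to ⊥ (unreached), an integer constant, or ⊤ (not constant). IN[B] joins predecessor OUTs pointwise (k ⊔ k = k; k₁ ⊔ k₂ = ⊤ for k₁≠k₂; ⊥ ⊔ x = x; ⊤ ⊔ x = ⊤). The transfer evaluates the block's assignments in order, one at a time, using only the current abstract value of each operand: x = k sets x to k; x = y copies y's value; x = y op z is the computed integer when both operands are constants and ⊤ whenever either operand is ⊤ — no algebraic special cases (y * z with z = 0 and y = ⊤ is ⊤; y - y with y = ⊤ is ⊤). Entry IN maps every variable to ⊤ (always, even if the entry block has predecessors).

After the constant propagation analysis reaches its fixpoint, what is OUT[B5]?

Fixpoint table:
  B0:  IN=(all ⊤)  OUT=(all ⊤)
  B1:  IN=(all ⊤)  OUT={f:-4; rest ⊤}
  B2:  IN={f:-4; rest ⊤}  OUT={a:4, d:-4, f:-4; rest ⊤}
  B3:  IN={a:4, d:-4, f:-4; rest ⊤}  OUT={a:4, d:-4, f:-4; rest ⊤}
  B4:  IN={a:4, d:-4, f:-4; rest ⊤}  OUT={a:4, d:-4, f:-4; rest ⊤}
  B5:  IN={f:-4; rest ⊤}  OUT={f:-4; rest ⊤}
  B6:  IN={f:-4; rest ⊤}  OUT={a:-2, f:-4; rest ⊤}
  B7:  IN={a:-2, f:-4; rest ⊤}  OUT={a:-2, c:-3, f:-4; rest ⊤}
  B8:  IN=(all ⊤)  OUT={f:0; rest ⊤}

Merge at B5: IN[B5] = OUT[B4] ⊔ OUT[B6] = {a: ⊤, b: ⊤, c: ⊤, d: ⊤, e: ⊤, f: -4}
Applying B5's transfer function to that IN value gives OUT[B5] (row B5 above).

Answer: {a: ⊤, b: ⊤, c: ⊤, d: ⊤, e: ⊤, f: -4}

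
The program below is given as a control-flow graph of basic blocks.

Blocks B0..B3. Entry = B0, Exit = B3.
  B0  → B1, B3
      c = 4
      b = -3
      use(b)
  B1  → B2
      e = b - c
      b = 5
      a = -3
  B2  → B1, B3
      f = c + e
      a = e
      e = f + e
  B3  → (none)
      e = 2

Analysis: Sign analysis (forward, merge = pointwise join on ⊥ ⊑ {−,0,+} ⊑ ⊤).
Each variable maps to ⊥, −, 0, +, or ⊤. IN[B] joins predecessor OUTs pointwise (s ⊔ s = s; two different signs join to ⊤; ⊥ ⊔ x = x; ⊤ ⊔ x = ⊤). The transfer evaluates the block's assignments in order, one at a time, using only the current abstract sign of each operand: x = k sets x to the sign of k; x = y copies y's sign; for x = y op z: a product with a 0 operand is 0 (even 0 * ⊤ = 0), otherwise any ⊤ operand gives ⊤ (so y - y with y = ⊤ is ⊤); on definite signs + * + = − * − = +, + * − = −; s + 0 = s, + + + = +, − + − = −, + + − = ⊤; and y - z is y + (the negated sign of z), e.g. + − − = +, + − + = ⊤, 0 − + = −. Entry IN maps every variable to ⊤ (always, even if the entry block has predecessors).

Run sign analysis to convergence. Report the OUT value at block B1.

Fixpoint table:
  B0: | IN=(all ⊤) | OUT={b:-, c:+; rest ⊤}
  B1: | IN={c:+; rest ⊤} | OUT={a:-, b:+, c:+; rest ⊤}
  B2: | IN={a:-, b:+, c:+; rest ⊤} | OUT={b:+, c:+; rest ⊤}
  B3: | IN={c:+; rest ⊤} | OUT={c:+, e:+; rest ⊤}

Merge at B1: IN[B1] = OUT[B0] ⊔ OUT[B2] = {a: ⊤, b: ⊤, c: +, d: ⊤, e: ⊤, f: ⊤}
Applying B1's transfer function to that IN value gives OUT[B1] (row B1 above).

Answer: {a: -, b: +, c: +, d: ⊤, e: ⊤, f: ⊤}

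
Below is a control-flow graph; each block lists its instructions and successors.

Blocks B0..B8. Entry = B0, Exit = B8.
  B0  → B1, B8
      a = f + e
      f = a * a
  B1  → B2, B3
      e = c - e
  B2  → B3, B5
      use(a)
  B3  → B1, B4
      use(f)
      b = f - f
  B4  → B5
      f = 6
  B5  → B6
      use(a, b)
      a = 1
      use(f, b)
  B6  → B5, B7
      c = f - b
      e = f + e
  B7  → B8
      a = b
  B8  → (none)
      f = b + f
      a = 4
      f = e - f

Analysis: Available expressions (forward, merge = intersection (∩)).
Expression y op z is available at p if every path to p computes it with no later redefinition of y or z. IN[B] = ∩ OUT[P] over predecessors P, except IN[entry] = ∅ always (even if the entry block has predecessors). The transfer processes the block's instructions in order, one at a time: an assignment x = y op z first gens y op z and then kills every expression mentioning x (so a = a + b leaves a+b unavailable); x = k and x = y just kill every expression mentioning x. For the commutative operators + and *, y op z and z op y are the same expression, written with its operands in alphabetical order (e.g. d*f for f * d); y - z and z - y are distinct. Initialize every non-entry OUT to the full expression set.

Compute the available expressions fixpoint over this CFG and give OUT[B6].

Per-block solution:
  B0: | IN={} | OUT={a*a}
  B1: | IN={a*a} | OUT={a*a}
  B2: | IN={a*a} | OUT={a*a}
  B3: | IN={a*a} | OUT={a*a, f-f}
  B4: | IN={a*a, f-f} | OUT={a*a}
  B5: | IN={} | OUT={}
  B6: | IN={} | OUT={f-b}
  B7: | IN={f-b} | OUT={f-b}
  B8: | IN={} | OUT={}

Merge at B6: IN[B6] = OUT[B5] = {}
Applying B6's transfer function to that IN value gives OUT[B6] (row B6 above).

Answer: {f-b}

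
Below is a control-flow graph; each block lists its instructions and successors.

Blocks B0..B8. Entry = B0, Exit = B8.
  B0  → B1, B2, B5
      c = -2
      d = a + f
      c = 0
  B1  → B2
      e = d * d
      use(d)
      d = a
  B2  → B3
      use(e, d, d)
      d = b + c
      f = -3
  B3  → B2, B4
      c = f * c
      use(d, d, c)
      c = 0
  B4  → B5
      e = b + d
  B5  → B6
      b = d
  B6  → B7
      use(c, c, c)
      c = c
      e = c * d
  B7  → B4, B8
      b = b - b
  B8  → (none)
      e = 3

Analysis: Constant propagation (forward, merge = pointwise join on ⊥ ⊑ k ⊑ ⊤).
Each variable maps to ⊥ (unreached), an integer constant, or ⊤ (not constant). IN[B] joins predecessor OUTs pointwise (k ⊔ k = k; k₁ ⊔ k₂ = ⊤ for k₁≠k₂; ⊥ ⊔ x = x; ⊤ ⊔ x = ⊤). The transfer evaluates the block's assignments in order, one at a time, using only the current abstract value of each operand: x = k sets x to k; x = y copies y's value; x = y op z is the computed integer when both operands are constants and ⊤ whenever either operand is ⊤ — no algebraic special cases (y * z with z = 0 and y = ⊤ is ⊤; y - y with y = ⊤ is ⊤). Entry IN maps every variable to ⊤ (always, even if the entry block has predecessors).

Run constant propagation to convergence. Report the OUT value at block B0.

Answer: {a: ⊤, b: ⊤, c: 0, d: ⊤, e: ⊤, f: ⊤}

Working:
Per-block solution:
  B0:  IN=(all ⊤)  OUT={c:0; rest ⊤}
  B1:  IN={c:0; rest ⊤}  OUT={c:0; rest ⊤}
  B2:  IN={c:0; rest ⊤}  OUT={c:0, f:-3; rest ⊤}
  B3:  IN={c:0, f:-3; rest ⊤}  OUT={c:0, f:-3; rest ⊤}
  B4:  IN={c:0; rest ⊤}  OUT={c:0; rest ⊤}
  B5:  IN={c:0; rest ⊤}  OUT={c:0; rest ⊤}
  B6:  IN={c:0; rest ⊤}  OUT={c:0; rest ⊤}
  B7:  IN={c:0; rest ⊤}  OUT={c:0; rest ⊤}
  B8:  IN={c:0; rest ⊤}  OUT={c:0, e:3; rest ⊤}

B0 is the boundary node: IN[B0] = {a: ⊤, b: ⊤, c: ⊤, d: ⊤, e: ⊤, f: ⊤}
Applying B0's transfer function to that IN value gives OUT[B0] (row B0 above).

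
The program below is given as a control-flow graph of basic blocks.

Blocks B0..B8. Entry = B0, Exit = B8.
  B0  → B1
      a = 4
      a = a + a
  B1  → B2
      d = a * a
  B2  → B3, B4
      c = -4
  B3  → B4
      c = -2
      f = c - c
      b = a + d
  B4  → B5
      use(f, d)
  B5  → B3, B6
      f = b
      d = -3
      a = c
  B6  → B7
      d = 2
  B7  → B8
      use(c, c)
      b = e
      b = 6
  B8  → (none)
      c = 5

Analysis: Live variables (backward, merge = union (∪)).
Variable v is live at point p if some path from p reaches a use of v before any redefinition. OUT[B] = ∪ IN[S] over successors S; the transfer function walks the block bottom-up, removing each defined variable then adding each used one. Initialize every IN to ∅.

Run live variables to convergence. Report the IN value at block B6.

Per-block solution:
  B0: | IN={b, e, f} | OUT={a, b, e, f}
  B1: | IN={a, b, e, f} | OUT={a, b, d, e, f}
  B2: | IN={a, b, d, e, f} | OUT={a, b, c, d, e, f}
  B3: | IN={a, d, e} | OUT={b, c, d, e, f}
  B4: | IN={b, c, d, e, f} | OUT={b, c, e}
  B5: | IN={b, c, e} | OUT={a, c, d, e}
  B6: | IN={c, e} | OUT={c, e}
  B7: | IN={c, e} | OUT={}
  B8: | IN={} | OUT={}

Merge at B6: OUT[B6] = IN[B7] = {c, e}
Applying B6's transfer function to that OUT value gives IN[B6] (row B6 above).

Answer: {c, e}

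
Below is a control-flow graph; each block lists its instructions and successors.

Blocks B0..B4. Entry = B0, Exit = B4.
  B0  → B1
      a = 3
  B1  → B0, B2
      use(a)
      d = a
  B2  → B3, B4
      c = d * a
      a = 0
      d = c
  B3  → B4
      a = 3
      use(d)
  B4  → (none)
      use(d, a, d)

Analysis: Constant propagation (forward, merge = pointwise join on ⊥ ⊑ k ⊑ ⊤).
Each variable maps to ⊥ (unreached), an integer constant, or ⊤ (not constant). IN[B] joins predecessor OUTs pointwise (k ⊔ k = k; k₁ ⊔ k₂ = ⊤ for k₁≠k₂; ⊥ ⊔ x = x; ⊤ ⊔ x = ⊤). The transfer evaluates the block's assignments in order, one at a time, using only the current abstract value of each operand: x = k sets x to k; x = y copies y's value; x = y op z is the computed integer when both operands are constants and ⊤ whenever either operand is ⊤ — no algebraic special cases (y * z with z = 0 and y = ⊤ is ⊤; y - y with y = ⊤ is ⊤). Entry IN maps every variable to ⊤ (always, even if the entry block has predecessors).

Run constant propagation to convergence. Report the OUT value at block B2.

Converged values:
  B0:   IN=(all ⊤)   OUT={a:3; rest ⊤}
  B1:   IN={a:3; rest ⊤}   OUT={a:3, d:3; rest ⊤}
  B2:   IN={a:3, d:3; rest ⊤}   OUT={a:0, c:9, d:9; rest ⊤}
  B3:   IN={a:0, c:9, d:9; rest ⊤}   OUT={a:3, c:9, d:9; rest ⊤}
  B4:   IN={c:9, d:9; rest ⊤}   OUT={c:9, d:9; rest ⊤}

Merge at B2: IN[B2] = OUT[B1] = {a: 3, b: ⊤, c: ⊤, d: 3, e: ⊤, f: ⊤}
Applying B2's transfer function to that IN value gives OUT[B2] (row B2 above).

Answer: {a: 0, b: ⊤, c: 9, d: 9, e: ⊤, f: ⊤}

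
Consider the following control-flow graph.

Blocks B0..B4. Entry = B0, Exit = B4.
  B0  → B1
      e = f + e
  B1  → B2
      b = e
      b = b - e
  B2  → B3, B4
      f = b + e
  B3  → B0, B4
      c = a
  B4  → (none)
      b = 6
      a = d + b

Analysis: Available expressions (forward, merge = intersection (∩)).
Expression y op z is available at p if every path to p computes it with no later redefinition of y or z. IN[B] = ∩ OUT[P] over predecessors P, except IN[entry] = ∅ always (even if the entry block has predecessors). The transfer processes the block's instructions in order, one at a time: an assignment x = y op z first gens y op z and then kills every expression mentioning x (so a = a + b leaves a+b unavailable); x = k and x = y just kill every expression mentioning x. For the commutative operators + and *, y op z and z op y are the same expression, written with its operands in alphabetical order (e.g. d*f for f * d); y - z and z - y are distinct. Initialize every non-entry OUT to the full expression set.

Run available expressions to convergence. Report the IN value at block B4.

Fixpoint table:
  B0:  IN={}  OUT={}
  B1:  IN={}  OUT={}
  B2:  IN={}  OUT={b+e}
  B3:  IN={b+e}  OUT={b+e}
  B4:  IN={b+e}  OUT={b+d}

Merge at B4: IN[B4] = OUT[B2] ∩ OUT[B3] = {b+e}

Answer: {b+e}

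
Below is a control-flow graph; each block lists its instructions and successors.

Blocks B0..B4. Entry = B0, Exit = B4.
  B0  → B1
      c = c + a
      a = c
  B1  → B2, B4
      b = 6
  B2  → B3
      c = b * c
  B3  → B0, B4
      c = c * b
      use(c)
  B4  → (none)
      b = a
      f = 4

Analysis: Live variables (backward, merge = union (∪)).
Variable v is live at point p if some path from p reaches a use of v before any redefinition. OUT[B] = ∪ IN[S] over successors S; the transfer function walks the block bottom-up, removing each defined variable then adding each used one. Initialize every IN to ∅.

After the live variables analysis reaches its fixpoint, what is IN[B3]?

Fixpoint table:
  B0:   IN={a, c}   OUT={a, c}
  B1:   IN={a, c}   OUT={a, b, c}
  B2:   IN={a, b, c}   OUT={a, b, c}
  B3:   IN={a, b, c}   OUT={a, c}
  B4:   IN={a}   OUT={}

Merge at B3: OUT[B3] = IN[B0] ⊔ IN[B4] = {a, c}
Applying B3's transfer function to that OUT value gives IN[B3] (row B3 above).

Answer: {a, b, c}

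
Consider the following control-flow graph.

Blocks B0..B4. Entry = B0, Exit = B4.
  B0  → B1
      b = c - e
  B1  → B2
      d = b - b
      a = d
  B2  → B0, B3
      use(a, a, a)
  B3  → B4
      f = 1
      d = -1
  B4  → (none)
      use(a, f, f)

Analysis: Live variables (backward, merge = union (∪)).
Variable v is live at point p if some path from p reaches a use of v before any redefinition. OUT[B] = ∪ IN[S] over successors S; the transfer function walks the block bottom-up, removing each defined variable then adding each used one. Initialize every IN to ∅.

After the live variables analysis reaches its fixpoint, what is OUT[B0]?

Fixpoint table:
  B0:  IN={c, e}  OUT={b, c, e}
  B1:  IN={b, c, e}  OUT={a, c, e}
  B2:  IN={a, c, e}  OUT={a, c, e}
  B3:  IN={a}  OUT={a, f}
  B4:  IN={a, f}  OUT={}

Merge at B0: OUT[B0] = IN[B1] = {b, c, e}

Answer: {b, c, e}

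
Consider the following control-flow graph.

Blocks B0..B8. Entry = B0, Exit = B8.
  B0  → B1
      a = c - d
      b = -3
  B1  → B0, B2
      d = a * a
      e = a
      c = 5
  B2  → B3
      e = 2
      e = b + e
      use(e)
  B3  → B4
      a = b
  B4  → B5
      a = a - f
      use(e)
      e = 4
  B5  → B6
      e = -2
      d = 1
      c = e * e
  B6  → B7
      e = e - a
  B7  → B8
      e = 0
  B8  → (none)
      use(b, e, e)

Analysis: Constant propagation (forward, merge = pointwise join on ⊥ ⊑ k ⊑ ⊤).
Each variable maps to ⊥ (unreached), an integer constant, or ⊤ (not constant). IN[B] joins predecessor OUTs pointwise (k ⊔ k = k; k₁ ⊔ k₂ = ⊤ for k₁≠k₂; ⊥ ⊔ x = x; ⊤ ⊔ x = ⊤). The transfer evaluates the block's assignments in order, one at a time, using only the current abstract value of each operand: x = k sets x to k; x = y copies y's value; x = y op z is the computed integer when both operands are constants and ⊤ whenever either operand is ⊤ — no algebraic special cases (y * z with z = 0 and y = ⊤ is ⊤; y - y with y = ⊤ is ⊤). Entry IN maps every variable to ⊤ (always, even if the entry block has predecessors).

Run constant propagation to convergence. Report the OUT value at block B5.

Answer: {a: ⊤, b: -3, c: 4, d: 1, e: -2, f: ⊤}

Trace:
Per-block solution:
  B0:  IN=(all ⊤)  OUT={b:-3; rest ⊤}
  B1:  IN={b:-3; rest ⊤}  OUT={b:-3, c:5; rest ⊤}
  B2:  IN={b:-3, c:5; rest ⊤}  OUT={b:-3, c:5, e:-1; rest ⊤}
  B3:  IN={b:-3, c:5, e:-1; rest ⊤}  OUT={a:-3, b:-3, c:5, e:-1; rest ⊤}
  B4:  IN={a:-3, b:-3, c:5, e:-1; rest ⊤}  OUT={b:-3, c:5, e:4; rest ⊤}
  B5:  IN={b:-3, c:5, e:4; rest ⊤}  OUT={b:-3, c:4, d:1, e:-2; rest ⊤}
  B6:  IN={b:-3, c:4, d:1, e:-2; rest ⊤}  OUT={b:-3, c:4, d:1; rest ⊤}
  B7:  IN={b:-3, c:4, d:1; rest ⊤}  OUT={b:-3, c:4, d:1, e:0; rest ⊤}
  B8:  IN={b:-3, c:4, d:1, e:0; rest ⊤}  OUT={b:-3, c:4, d:1, e:0; rest ⊤}

Merge at B5: IN[B5] = OUT[B4] = {a: ⊤, b: -3, c: 5, d: ⊤, e: 4, f: ⊤}
Applying B5's transfer function to that IN value gives OUT[B5] (row B5 above).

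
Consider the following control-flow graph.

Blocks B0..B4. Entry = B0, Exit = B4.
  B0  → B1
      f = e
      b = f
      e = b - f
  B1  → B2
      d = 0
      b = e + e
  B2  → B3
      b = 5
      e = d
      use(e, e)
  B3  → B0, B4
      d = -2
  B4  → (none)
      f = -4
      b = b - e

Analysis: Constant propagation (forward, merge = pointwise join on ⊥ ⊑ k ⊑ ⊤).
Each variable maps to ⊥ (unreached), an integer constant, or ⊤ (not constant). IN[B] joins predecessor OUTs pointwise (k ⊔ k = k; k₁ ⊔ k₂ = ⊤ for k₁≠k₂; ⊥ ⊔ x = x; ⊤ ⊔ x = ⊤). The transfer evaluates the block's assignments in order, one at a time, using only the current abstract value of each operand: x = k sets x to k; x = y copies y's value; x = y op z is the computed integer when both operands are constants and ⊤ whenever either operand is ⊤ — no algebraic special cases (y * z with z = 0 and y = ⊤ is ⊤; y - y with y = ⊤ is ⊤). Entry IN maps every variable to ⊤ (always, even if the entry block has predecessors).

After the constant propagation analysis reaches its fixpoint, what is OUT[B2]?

Answer: {a: ⊤, b: 5, c: ⊤, d: 0, e: 0, f: ⊤}

Working:
Fixpoint table:
  B0:  IN=(all ⊤)  OUT=(all ⊤)
  B1:  IN=(all ⊤)  OUT={d:0; rest ⊤}
  B2:  IN={d:0; rest ⊤}  OUT={b:5, d:0, e:0; rest ⊤}
  B3:  IN={b:5, d:0, e:0; rest ⊤}  OUT={b:5, d:-2, e:0; rest ⊤}
  B4:  IN={b:5, d:-2, e:0; rest ⊤}  OUT={b:5, d:-2, e:0, f:-4; rest ⊤}

Merge at B2: IN[B2] = OUT[B1] = {a: ⊤, b: ⊤, c: ⊤, d: 0, e: ⊤, f: ⊤}
Applying B2's transfer function to that IN value gives OUT[B2] (row B2 above).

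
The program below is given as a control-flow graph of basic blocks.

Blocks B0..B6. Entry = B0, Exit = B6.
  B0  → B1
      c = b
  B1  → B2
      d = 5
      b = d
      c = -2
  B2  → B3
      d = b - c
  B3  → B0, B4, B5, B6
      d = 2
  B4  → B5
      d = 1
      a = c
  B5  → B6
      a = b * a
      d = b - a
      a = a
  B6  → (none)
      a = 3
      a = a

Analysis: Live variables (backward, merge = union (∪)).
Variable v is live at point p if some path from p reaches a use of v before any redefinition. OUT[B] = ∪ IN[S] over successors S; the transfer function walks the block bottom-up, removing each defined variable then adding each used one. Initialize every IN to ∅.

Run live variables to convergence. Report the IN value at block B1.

Fixpoint table:
  B0:   IN={a, b}   OUT={a}
  B1:   IN={a}   OUT={a, b, c}
  B2:   IN={a, b, c}   OUT={a, b, c}
  B3:   IN={a, b, c}   OUT={a, b, c}
  B4:   IN={b, c}   OUT={a, b}
  B5:   IN={a, b}   OUT={}
  B6:   IN={}   OUT={}

Merge at B1: OUT[B1] = IN[B2] = {a, b, c}
Applying B1's transfer function to that OUT value gives IN[B1] (row B1 above).

Answer: {a}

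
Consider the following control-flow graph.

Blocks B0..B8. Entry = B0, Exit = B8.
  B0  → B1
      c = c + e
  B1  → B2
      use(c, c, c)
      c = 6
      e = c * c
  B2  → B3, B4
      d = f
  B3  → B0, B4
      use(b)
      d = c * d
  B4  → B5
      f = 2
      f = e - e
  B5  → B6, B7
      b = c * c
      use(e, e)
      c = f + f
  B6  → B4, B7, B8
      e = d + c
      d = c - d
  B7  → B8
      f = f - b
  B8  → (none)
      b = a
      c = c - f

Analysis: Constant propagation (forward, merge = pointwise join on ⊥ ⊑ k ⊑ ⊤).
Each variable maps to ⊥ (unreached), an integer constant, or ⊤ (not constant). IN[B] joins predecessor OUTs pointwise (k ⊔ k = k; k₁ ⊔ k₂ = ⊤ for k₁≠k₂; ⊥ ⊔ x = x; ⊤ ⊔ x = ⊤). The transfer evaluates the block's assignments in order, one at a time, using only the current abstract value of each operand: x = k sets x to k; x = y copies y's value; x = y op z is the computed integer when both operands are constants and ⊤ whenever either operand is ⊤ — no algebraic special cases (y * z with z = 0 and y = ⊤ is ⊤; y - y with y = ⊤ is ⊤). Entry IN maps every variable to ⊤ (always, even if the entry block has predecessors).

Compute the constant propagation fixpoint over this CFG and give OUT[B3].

Answer: {a: ⊤, b: ⊤, c: 6, d: ⊤, e: 36, f: ⊤}

Derivation:
Fixpoint table:
  B0:  IN=(all ⊤)  OUT=(all ⊤)
  B1:  IN=(all ⊤)  OUT={c:6, e:36; rest ⊤}
  B2:  IN={c:6, e:36; rest ⊤}  OUT={c:6, e:36; rest ⊤}
  B3:  IN={c:6, e:36; rest ⊤}  OUT={c:6, e:36; rest ⊤}
  B4:  IN=(all ⊤)  OUT=(all ⊤)
  B5:  IN=(all ⊤)  OUT=(all ⊤)
  B6:  IN=(all ⊤)  OUT=(all ⊤)
  B7:  IN=(all ⊤)  OUT=(all ⊤)
  B8:  IN=(all ⊤)  OUT=(all ⊤)

Merge at B3: IN[B3] = OUT[B2] = {a: ⊤, b: ⊤, c: 6, d: ⊤, e: 36, f: ⊤}
Applying B3's transfer function to that IN value gives OUT[B3] (row B3 above).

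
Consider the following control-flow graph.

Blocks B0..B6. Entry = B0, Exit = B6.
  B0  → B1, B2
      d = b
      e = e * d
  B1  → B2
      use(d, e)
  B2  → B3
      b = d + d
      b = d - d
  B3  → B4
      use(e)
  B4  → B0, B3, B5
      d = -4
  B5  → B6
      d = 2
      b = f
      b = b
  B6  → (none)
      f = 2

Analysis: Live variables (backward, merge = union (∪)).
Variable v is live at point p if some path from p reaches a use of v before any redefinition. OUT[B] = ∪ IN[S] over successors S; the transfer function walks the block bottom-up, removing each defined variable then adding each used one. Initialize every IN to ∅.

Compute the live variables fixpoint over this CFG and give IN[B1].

Fixpoint table:
  B0:   IN={b, e, f}   OUT={d, e, f}
  B1:   IN={d, e, f}   OUT={d, e, f}
  B2:   IN={d, e, f}   OUT={b, e, f}
  B3:   IN={b, e, f}   OUT={b, e, f}
  B4:   IN={b, e, f}   OUT={b, e, f}
  B5:   IN={f}   OUT={}
  B6:   IN={}   OUT={}

Merge at B1: OUT[B1] = IN[B2] = {d, e, f}
Applying B1's transfer function to that OUT value gives IN[B1] (row B1 above).

Answer: {d, e, f}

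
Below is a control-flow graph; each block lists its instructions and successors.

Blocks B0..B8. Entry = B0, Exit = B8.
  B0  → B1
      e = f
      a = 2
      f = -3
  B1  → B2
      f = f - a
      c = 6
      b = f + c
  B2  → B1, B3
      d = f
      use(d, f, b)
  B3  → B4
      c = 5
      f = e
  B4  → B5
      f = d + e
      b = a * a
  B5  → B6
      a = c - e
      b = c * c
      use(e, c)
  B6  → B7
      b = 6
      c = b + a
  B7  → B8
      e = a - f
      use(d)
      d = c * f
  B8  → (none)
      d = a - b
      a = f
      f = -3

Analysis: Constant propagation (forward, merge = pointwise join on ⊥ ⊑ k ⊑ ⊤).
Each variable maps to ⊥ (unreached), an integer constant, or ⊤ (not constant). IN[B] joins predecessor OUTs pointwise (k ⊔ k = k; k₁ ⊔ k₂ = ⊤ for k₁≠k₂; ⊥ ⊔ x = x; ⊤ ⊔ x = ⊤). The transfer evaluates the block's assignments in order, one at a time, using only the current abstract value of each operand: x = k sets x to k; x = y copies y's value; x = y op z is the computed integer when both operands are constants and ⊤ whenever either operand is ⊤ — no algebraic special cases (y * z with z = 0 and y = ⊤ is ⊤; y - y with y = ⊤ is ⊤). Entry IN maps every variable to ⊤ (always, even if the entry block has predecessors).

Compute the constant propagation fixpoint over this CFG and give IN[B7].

Answer: {a: ⊤, b: 6, c: ⊤, d: ⊤, e: ⊤, f: ⊤}

Trace:
Fixpoint table:
  B0:   IN=(all ⊤)   OUT={a:2, f:-3; rest ⊤}
  B1:   IN={a:2; rest ⊤}   OUT={a:2, c:6; rest ⊤}
  B2:   IN={a:2, c:6; rest ⊤}   OUT={a:2, c:6; rest ⊤}
  B3:   IN={a:2, c:6; rest ⊤}   OUT={a:2, c:5; rest ⊤}
  B4:   IN={a:2, c:5; rest ⊤}   OUT={a:2, b:4, c:5; rest ⊤}
  B5:   IN={a:2, b:4, c:5; rest ⊤}   OUT={b:25, c:5; rest ⊤}
  B6:   IN={b:25, c:5; rest ⊤}   OUT={b:6; rest ⊤}
  B7:   IN={b:6; rest ⊤}   OUT={b:6; rest ⊤}
  B8:   IN={b:6; rest ⊤}   OUT={b:6, f:-3; rest ⊤}

Merge at B7: IN[B7] = OUT[B6] = {a: ⊤, b: 6, c: ⊤, d: ⊤, e: ⊤, f: ⊤}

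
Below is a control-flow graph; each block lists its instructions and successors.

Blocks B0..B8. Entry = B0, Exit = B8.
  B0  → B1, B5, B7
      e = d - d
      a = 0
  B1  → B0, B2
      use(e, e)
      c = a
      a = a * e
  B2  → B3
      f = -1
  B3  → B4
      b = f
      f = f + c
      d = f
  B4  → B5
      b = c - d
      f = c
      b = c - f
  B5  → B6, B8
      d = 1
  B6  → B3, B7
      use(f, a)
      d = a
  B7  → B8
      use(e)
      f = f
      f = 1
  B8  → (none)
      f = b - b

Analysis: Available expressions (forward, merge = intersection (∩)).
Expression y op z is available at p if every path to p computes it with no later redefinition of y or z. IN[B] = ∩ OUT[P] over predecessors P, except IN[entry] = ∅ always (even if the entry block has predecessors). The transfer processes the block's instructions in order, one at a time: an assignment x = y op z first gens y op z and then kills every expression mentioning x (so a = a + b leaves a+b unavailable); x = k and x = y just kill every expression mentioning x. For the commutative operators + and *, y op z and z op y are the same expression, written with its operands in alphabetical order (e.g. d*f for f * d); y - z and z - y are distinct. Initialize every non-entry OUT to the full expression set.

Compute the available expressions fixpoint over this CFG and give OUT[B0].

Fixpoint table:
  B0:   IN={}   OUT={d-d}
  B1:   IN={d-d}   OUT={d-d}
  B2:   IN={d-d}   OUT={d-d}
  B3:   IN={}   OUT={}
  B4:   IN={}   OUT={c-d, c-f}
  B5:   IN={}   OUT={}
  B6:   IN={}   OUT={}
  B7:   IN={}   OUT={}
  B8:   IN={}   OUT={b-b}

Merge at B0 (entry node, so the boundary value {} is joined with the incoming edge(s)): IN[B0] = {} ∩ OUT[B1] = {}
Applying B0's transfer function to that IN value gives OUT[B0] (row B0 above).

Answer: {d-d}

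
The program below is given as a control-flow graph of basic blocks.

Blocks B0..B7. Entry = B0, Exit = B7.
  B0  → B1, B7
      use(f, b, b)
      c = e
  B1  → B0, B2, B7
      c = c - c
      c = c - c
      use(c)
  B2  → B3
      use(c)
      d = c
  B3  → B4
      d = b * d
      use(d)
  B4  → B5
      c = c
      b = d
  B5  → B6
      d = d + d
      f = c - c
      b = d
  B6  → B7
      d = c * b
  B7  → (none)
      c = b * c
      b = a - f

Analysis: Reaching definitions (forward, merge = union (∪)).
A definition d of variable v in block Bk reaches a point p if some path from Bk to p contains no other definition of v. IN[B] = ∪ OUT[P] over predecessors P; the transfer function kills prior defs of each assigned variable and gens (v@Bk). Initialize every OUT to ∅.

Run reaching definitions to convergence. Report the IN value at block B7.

Answer: {b@B5, c@B0, c@B1, c@B4, d@B6, f@B5}

Working:
Fixpoint table:
  B0:  IN={c@B1}  OUT={c@B0}
  B1:  IN={c@B0}  OUT={c@B1}
  B2:  IN={c@B1}  OUT={c@B1, d@B2}
  B3:  IN={c@B1, d@B2}  OUT={c@B1, d@B3}
  B4:  IN={c@B1, d@B3}  OUT={b@B4, c@B4, d@B3}
  B5:  IN={b@B4, c@B4, d@B3}  OUT={b@B5, c@B4, d@B5, f@B5}
  B6:  IN={b@B5, c@B4, d@B5, f@B5}  OUT={b@B5, c@B4, d@B6, f@B5}
  B7:  IN={b@B5, c@B0, c@B1, c@B4, d@B6, f@B5}  OUT={b@B7, c@B7, d@B6, f@B5}

Merge at B7: IN[B7] = OUT[B0] ⊔ OUT[B1] ⊔ OUT[B6] = {b@B5, c@B0, c@B1, c@B4, d@B6, f@B5}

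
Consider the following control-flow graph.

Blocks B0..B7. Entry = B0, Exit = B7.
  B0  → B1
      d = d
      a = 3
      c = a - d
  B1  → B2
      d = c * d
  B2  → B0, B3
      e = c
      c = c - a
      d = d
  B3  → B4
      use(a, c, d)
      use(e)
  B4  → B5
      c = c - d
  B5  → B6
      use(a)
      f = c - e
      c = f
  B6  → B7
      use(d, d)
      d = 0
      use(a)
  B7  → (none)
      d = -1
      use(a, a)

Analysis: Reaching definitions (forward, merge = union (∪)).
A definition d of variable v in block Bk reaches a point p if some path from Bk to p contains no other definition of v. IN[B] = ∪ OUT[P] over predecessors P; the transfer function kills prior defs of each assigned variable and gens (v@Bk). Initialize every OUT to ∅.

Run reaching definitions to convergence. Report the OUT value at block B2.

Answer: {a@B0, c@B2, d@B2, e@B2}

Derivation:
Per-block solution:
  B0:  IN={a@B0, c@B2, d@B2, e@B2}  OUT={a@B0, c@B0, d@B0, e@B2}
  B1:  IN={a@B0, c@B0, d@B0, e@B2}  OUT={a@B0, c@B0, d@B1, e@B2}
  B2:  IN={a@B0, c@B0, d@B1, e@B2}  OUT={a@B0, c@B2, d@B2, e@B2}
  B3:  IN={a@B0, c@B2, d@B2, e@B2}  OUT={a@B0, c@B2, d@B2, e@B2}
  B4:  IN={a@B0, c@B2, d@B2, e@B2}  OUT={a@B0, c@B4, d@B2, e@B2}
  B5:  IN={a@B0, c@B4, d@B2, e@B2}  OUT={a@B0, c@B5, d@B2, e@B2, f@B5}
  B6:  IN={a@B0, c@B5, d@B2, e@B2, f@B5}  OUT={a@B0, c@B5, d@B6, e@B2, f@B5}
  B7:  IN={a@B0, c@B5, d@B6, e@B2, f@B5}  OUT={a@B0, c@B5, d@B7, e@B2, f@B5}

Merge at B2: IN[B2] = OUT[B1] = {a@B0, c@B0, d@B1, e@B2}
Applying B2's transfer function to that IN value gives OUT[B2] (row B2 above).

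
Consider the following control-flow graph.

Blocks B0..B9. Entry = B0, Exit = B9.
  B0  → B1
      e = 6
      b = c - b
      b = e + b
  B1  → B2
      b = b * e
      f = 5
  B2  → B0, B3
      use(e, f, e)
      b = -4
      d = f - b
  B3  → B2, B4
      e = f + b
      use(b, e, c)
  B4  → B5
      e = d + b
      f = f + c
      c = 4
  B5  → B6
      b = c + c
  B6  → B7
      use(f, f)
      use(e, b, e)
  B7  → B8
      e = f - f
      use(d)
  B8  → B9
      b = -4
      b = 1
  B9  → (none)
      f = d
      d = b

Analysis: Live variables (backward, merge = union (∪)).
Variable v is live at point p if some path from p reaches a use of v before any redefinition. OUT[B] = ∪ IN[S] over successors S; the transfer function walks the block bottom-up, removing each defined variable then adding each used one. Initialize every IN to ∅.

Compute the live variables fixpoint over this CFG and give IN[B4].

Answer: {b, c, d, f}

Derivation:
Converged values:
  B0:  IN={b, c}  OUT={b, c, e}
  B1:  IN={b, c, e}  OUT={c, e, f}
  B2:  IN={c, e, f}  OUT={b, c, d, f}
  B3:  IN={b, c, d, f}  OUT={b, c, d, e, f}
  B4:  IN={b, c, d, f}  OUT={c, d, e, f}
  B5:  IN={c, d, e, f}  OUT={b, d, e, f}
  B6:  IN={b, d, e, f}  OUT={d, f}
  B7:  IN={d, f}  OUT={d}
  B8:  IN={d}  OUT={b, d}
  B9:  IN={b, d}  OUT={}

Merge at B4: OUT[B4] = IN[B5] = {c, d, e, f}
Applying B4's transfer function to that OUT value gives IN[B4] (row B4 above).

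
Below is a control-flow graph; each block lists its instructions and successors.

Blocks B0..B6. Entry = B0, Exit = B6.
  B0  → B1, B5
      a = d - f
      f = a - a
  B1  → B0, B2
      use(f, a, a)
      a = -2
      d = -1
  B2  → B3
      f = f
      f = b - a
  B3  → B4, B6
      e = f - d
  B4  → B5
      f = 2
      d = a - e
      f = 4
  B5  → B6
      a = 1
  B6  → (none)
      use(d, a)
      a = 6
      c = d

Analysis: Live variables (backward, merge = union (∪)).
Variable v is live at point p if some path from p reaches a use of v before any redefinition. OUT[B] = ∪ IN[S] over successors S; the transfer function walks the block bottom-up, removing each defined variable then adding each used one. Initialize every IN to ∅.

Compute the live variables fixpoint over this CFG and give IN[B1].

Answer: {a, b, f}

Working:
Fixpoint table:
  B0:  IN={b, d, f}  OUT={a, b, d, f}
  B1:  IN={a, b, f}  OUT={a, b, d, f}
  B2:  IN={a, b, d, f}  OUT={a, d, f}
  B3:  IN={a, d, f}  OUT={a, d, e}
  B4:  IN={a, e}  OUT={d}
  B5:  IN={d}  OUT={a, d}
  B6:  IN={a, d}  OUT={}

Merge at B1: OUT[B1] = IN[B0] ⊔ IN[B2] = {a, b, d, f}
Applying B1's transfer function to that OUT value gives IN[B1] (row B1 above).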